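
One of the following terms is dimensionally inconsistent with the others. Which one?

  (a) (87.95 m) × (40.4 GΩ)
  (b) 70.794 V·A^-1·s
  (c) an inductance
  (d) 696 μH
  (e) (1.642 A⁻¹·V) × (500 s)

Work out the base dimensions of each:
  (a) [m] · [kg·m²·s⁻³·A⁻²] = kg·m³·s⁻³·A⁻²
  (b) V·s·A⁻¹ = J·C⁻¹·s·A⁻¹ = kg·m²·s⁻²·A⁻²
  (c) [inductance] = kg·m²·s⁻²·A⁻²
  (d) H = V·s·A⁻¹ = kg·m²·s⁻²·A⁻²
  (e) [kg·m²·s⁻³·A⁻²] · [s] = kg·m²·s⁻²·A⁻²
All reduce to kg·m²·s⁻²·A⁻² except (a), which is kg·m³·s⁻³·A⁻².

(a)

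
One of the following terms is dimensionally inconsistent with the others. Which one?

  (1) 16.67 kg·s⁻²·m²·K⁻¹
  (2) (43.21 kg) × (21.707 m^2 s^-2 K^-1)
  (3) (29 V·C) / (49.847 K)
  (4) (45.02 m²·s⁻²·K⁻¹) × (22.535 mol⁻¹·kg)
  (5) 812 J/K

In SI base units:
  (1) kg·m²·s⁻²·K⁻¹
  (2) [kg] · [m²·s⁻²·K⁻¹] = kg·m²·s⁻²·K⁻¹
  (3) [kg·m²·s⁻²] / [K] = kg·m²·s⁻²·K⁻¹
  (4) [m²·s⁻²·K⁻¹] · [kg·mol⁻¹] = kg·m²·s⁻²·K⁻¹·mol⁻¹
  (5) J·K⁻¹ = N·m·K⁻¹ = kg·m²·s⁻²·K⁻¹
All reduce to kg·m²·s⁻²·K⁻¹ except (4), which is kg·m²·s⁻²·K⁻¹·mol⁻¹.

(4)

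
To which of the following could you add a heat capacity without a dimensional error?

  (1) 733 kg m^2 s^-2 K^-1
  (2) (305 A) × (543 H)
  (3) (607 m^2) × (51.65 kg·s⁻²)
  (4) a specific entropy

(1)

Reference: [heat capacity] = kg·m²·s⁻²·K⁻¹.
Each option:
  (1) kg·m²·s⁻²·K⁻¹  ← same
  (2) [A] · [kg·m²·s⁻²·A⁻²] = kg·m²·s⁻²·A⁻¹
  (3) [m²] · [kg·s⁻²] = kg·m²·s⁻²
  (4) [specific entropy] = m²·s⁻²·K⁻¹
Only (1) matches kg·m²·s⁻²·K⁻¹.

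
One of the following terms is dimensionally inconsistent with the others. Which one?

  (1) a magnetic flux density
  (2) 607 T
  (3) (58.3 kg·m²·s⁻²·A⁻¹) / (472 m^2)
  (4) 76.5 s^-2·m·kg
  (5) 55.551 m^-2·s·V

(4)

Work out the base dimensions of each:
  (1) [magnetic flux density] = kg·s⁻²·A⁻¹
  (2) T = Wb·m⁻² = kg·s⁻²·A⁻¹
  (3) [kg·m²·s⁻²·A⁻¹] / [m²] = kg·s⁻²·A⁻¹
  (4) kg·m·s⁻²
  (5) V·s·m⁻² = J·C⁻¹·s·m⁻² = kg·s⁻²·A⁻¹
All reduce to kg·s⁻²·A⁻¹ except (4), which is kg·m·s⁻².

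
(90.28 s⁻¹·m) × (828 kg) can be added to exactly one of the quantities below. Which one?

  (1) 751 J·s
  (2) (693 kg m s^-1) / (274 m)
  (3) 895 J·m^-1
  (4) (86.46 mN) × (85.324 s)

Reference: [m·s⁻¹] · [kg] = kg·m·s⁻¹.
Each option:
  (1) J·s = N·m·s = kg·m²·s⁻¹
  (2) [kg·m·s⁻¹] / [m] = kg·s⁻¹
  (3) J·m⁻¹ = N·m·m⁻¹ = kg·m·s⁻²
  (4) [kg·m·s⁻²] · [s] = kg·m·s⁻¹  ← same
Only (4) matches kg·m·s⁻¹.

(4)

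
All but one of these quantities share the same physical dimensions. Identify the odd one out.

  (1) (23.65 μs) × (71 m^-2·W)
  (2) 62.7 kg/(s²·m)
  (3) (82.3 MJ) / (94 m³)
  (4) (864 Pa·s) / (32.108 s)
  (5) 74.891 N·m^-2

(1)

In SI base units:
  (1) [s] · [kg·s⁻³] = kg·s⁻²
  (2) kg·m⁻¹·s⁻²
  (3) [kg·m²·s⁻²] / [m³] = kg·m⁻¹·s⁻²
  (4) [kg·m⁻¹·s⁻¹] / [s] = kg·m⁻¹·s⁻²
  (5) N·m⁻² = kg·m·s⁻²·m⁻² = kg·m⁻¹·s⁻²
All reduce to kg·m⁻¹·s⁻² except (1), which is kg·s⁻².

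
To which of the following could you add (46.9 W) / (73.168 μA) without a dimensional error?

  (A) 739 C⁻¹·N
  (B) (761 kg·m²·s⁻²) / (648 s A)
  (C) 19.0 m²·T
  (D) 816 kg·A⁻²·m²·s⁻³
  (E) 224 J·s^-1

(B)

Reference: [kg·m²·s⁻³] / [A] = kg·m²·s⁻³·A⁻¹.
Each option:
  (A) N·C⁻¹ = kg·m·s⁻²·(s·A)⁻¹ = kg·m·s⁻³·A⁻¹
  (B) [kg·m²·s⁻²] / [s·A] = kg·m²·s⁻³·A⁻¹  ← same
  (C) T·m² = Wb·m⁻²·m² = kg·m²·s⁻²·A⁻¹
  (D) kg·m²·s⁻³·A⁻²
  (E) J·s⁻¹ = N·m·s⁻¹ = kg·m²·s⁻³
Only (B) matches kg·m²·s⁻³·A⁻¹.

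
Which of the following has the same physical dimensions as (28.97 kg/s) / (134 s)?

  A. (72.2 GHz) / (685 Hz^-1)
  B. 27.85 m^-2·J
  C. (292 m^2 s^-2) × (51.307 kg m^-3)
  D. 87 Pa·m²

B.

Reference: [kg·s⁻¹] / [s] = kg·s⁻².
Each option:
  A. [s⁻¹] / [s] = s⁻²
  B. J·m⁻² = N·m·m⁻² = kg·s⁻²  ← same
  C. [m²·s⁻²] · [kg·m⁻³] = kg·m⁻¹·s⁻²
  D. Pa·m² = N·m⁻²·m² = kg·m·s⁻²
Only B. matches kg·s⁻².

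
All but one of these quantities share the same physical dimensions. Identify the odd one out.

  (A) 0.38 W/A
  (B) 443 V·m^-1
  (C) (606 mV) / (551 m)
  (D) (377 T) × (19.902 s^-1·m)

Expand each in SI base units:
  (A) W·A⁻¹ = J·s⁻¹·A⁻¹ = kg·m²·s⁻³·A⁻¹
  (B) V·m⁻¹ = J·C⁻¹·m⁻¹ = kg·m·s⁻³·A⁻¹
  (C) [kg·m²·s⁻³·A⁻¹] / [m] = kg·m·s⁻³·A⁻¹
  (D) [kg·s⁻²·A⁻¹] · [m·s⁻¹] = kg·m·s⁻³·A⁻¹
All reduce to kg·m·s⁻³·A⁻¹ except (A), which is kg·m²·s⁻³·A⁻¹.

(A)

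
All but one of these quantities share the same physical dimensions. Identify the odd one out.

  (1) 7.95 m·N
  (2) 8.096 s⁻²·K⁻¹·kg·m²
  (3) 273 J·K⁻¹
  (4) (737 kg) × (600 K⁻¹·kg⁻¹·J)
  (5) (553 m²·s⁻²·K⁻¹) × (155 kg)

(1)

In SI base units:
  (1) N·m = kg·m·s⁻²·m = kg·m²·s⁻²
  (2) kg·m²·s⁻²·K⁻¹
  (3) J·K⁻¹ = N·m·K⁻¹ = kg·m²·s⁻²·K⁻¹
  (4) [kg] · [m²·s⁻²·K⁻¹] = kg·m²·s⁻²·K⁻¹
  (5) [m²·s⁻²·K⁻¹] · [kg] = kg·m²·s⁻²·K⁻¹
All reduce to kg·m²·s⁻²·K⁻¹ except (1), which is kg·m²·s⁻².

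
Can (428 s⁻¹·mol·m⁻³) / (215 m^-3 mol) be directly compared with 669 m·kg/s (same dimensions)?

No

Work out the base dimensions of each:
  (428 s⁻¹·mol·m⁻³) / (215 m^-3 mol):  [m⁻³·s⁻¹·mol] / [m⁻³·mol] = s⁻¹
  669 m·kg/s:  kg·m·s⁻¹
s⁻¹ ≠ kg·m·s⁻¹, so they cannot be added.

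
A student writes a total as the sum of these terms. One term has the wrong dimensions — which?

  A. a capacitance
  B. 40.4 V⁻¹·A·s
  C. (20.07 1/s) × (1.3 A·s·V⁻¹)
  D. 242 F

Expand each in SI base units:
  A. [capacitance] = kg⁻¹·m⁻²·s⁴·A²
  B. A·s·V⁻¹ = A·s·(J·C⁻¹)⁻¹ = kg⁻¹·m⁻²·s⁴·A²
  C. [s⁻¹] · [kg⁻¹·m⁻²·s⁴·A²] = kg⁻¹·m⁻²·s³·A²
  D. F = C·V⁻¹ = kg⁻¹·m⁻²·s⁴·A²
All reduce to kg⁻¹·m⁻²·s⁴·A² except C., which is kg⁻¹·m⁻²·s³·A².

C.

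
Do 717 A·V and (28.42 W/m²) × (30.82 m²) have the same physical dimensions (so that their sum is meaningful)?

Dimensions:
  717 A·V:  V·A = J·C⁻¹·A = kg·m²·s⁻³
  (28.42 W/m²) × (30.82 m²):  [kg·s⁻³] · [m²] = kg·m²·s⁻³
Both are kg·m²·s⁻³, so they have the same dimensions and can be added.

Yes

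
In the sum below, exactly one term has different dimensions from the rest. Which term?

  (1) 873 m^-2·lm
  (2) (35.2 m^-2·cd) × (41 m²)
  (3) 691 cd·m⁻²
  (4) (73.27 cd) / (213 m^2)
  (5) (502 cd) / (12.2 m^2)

Work out the base dimensions of each:
  (1) lm·m⁻² = cd·m⁻² = m⁻²·cd
  (2) [m⁻²·cd] · [m²] = cd
  (3) cd·m⁻² = m⁻²·cd
  (4) [cd] / [m²] = m⁻²·cd
  (5) [cd] / [m²] = m⁻²·cd
All reduce to m⁻²·cd except (2), which is cd.

(2)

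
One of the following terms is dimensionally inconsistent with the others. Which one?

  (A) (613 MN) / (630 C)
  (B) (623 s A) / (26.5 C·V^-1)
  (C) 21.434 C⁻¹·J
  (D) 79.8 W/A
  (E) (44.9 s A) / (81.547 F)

(A)

In SI base units:
  (A) [kg·m·s⁻²] / [s·A] = kg·m·s⁻³·A⁻¹
  (B) [s·A] / [kg⁻¹·m⁻²·s⁴·A²] = kg·m²·s⁻³·A⁻¹
  (C) J·C⁻¹ = N·m·(s·A)⁻¹ = kg·m²·s⁻³·A⁻¹
  (D) W·A⁻¹ = J·s⁻¹·A⁻¹ = kg·m²·s⁻³·A⁻¹
  (E) [s·A] / [kg⁻¹·m⁻²·s⁴·A²] = kg·m²·s⁻³·A⁻¹
All reduce to kg·m²·s⁻³·A⁻¹ except (A), which is kg·m·s⁻³·A⁻¹.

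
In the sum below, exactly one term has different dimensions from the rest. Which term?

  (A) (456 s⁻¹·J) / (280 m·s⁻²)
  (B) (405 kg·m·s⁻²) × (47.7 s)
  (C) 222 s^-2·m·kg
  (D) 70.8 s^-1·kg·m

Dimensions:
  (A) [kg·m²·s⁻³] / [m·s⁻²] = kg·m·s⁻¹
  (B) [kg·m·s⁻²] · [s] = kg·m·s⁻¹
  (C) kg·m·s⁻²
  (D) kg·m·s⁻¹
All reduce to kg·m·s⁻¹ except (C), which is kg·m·s⁻².

(C)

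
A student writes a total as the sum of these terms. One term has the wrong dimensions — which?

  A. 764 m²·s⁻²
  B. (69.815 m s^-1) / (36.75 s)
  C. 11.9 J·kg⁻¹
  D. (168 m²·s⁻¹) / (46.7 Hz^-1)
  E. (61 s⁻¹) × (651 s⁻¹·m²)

B.

Expand each in SI base units:
  A. m²·s⁻²
  B. [m·s⁻¹] / [s] = m·s⁻²
  C. J·kg⁻¹ = N·m·kg⁻¹ = m²·s⁻²
  D. [m²·s⁻¹] / [s] = m²·s⁻²
  E. [s⁻¹] · [m²·s⁻¹] = m²·s⁻²
All reduce to m²·s⁻² except B., which is m·s⁻².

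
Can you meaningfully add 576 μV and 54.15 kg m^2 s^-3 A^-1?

Yes

Dimensions:
  576 μV:  V = J·C⁻¹ = kg·m²·s⁻³·A⁻¹
  54.15 kg m^2 s^-3 A^-1:  kg·m²·s⁻³·A⁻¹
Both are kg·m²·s⁻³·A⁻¹, so they have the same dimensions and can be added.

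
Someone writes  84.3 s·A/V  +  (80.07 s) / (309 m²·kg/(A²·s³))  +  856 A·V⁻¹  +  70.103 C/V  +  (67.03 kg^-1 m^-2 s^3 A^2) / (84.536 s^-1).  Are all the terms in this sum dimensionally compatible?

Expand each in SI base units:
  84.3 s·A/V:  A·s·V⁻¹ = A·s·(J·C⁻¹)⁻¹ = kg⁻¹·m⁻²·s⁴·A²
  (80.07 s) / (309 m²·kg/(A²·s³)):  [s] / [kg·m²·s⁻³·A⁻²] = kg⁻¹·m⁻²·s⁴·A²
  856 A·V⁻¹:  A·V⁻¹ = A·(J·C⁻¹)⁻¹ = kg⁻¹·m⁻²·s³·A²
  70.103 C/V:  C·V⁻¹ = s·A·(J·C⁻¹)⁻¹ = kg⁻¹·m⁻²·s⁴·A²
  (67.03 kg^-1 m^-2 s^3 A^2) / (84.536 s^-1):  [kg⁻¹·m⁻²·s³·A²] / [s⁻¹] = kg⁻¹·m⁻²·s⁴·A²
The terms do not share a single dimension (kg⁻¹·m⁻²·s³·A² vs kg⁻¹·m⁻²·s⁴·A²).

No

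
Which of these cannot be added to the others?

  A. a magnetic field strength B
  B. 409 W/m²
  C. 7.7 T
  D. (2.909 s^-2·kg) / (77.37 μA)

B.

Dimensions:
  A. [magnetic field strength B] = kg·s⁻²·A⁻¹
  B. W·m⁻² = J·s⁻¹·m⁻² = kg·s⁻³
  C. T = Wb·m⁻² = kg·s⁻²·A⁻¹
  D. [kg·s⁻²] / [A] = kg·s⁻²·A⁻¹
All reduce to kg·s⁻²·A⁻¹ except B., which is kg·s⁻³.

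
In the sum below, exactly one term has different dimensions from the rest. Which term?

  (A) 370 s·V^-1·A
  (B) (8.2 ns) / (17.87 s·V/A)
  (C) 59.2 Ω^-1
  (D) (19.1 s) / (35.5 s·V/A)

Work out the base dimensions of each:
  (A) A·s·V⁻¹ = A·s·(J·C⁻¹)⁻¹ = kg⁻¹·m⁻²·s⁴·A²
  (B) [s] / [kg·m²·s⁻²·A⁻²] = kg⁻¹·m⁻²·s³·A²
  (C) Ω⁻¹ = (V·A⁻¹)⁻¹ = kg⁻¹·m⁻²·s³·A²
  (D) [s] / [kg·m²·s⁻²·A⁻²] = kg⁻¹·m⁻²·s³·A²
All reduce to kg⁻¹·m⁻²·s³·A² except (A), which is kg⁻¹·m⁻²·s⁴·A².

(A)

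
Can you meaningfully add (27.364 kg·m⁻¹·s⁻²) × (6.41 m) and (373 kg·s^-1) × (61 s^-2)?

No

Expand each in SI base units:
  (27.364 kg·m⁻¹·s⁻²) × (6.41 m):  [kg·m⁻¹·s⁻²] · [m] = kg·s⁻²
  (373 kg·s^-1) × (61 s^-2):  [kg·s⁻¹] · [s⁻²] = kg·s⁻³
kg·s⁻² ≠ kg·s⁻³, so they cannot be added.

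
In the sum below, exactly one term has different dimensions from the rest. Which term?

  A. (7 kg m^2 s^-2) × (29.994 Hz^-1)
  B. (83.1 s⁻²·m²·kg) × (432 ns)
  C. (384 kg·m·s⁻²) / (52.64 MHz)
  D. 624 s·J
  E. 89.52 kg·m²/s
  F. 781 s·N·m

Work out the base dimensions of each:
  A. [kg·m²·s⁻²] · [s] = kg·m²·s⁻¹
  B. [kg·m²·s⁻²] · [s] = kg·m²·s⁻¹
  C. [kg·m·s⁻²] / [s⁻¹] = kg·m·s⁻¹
  D. J·s = N·m·s = kg·m²·s⁻¹
  E. kg·m²·s⁻¹
  F. N·m·s = kg·m·s⁻²·m·s = kg·m²·s⁻¹
All reduce to kg·m²·s⁻¹ except C., which is kg·m·s⁻¹.

C.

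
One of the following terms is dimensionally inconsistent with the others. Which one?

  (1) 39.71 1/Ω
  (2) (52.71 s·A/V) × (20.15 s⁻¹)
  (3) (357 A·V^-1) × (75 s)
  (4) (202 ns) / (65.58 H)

Expand each in SI base units:
  (1) Ω⁻¹ = (V·A⁻¹)⁻¹ = kg⁻¹·m⁻²·s³·A²
  (2) [kg⁻¹·m⁻²·s⁴·A²] · [s⁻¹] = kg⁻¹·m⁻²·s³·A²
  (3) [kg⁻¹·m⁻²·s³·A²] · [s] = kg⁻¹·m⁻²·s⁴·A²
  (4) [s] / [kg·m²·s⁻²·A⁻²] = kg⁻¹·m⁻²·s³·A²
All reduce to kg⁻¹·m⁻²·s³·A² except (3), which is kg⁻¹·m⁻²·s⁴·A².

(3)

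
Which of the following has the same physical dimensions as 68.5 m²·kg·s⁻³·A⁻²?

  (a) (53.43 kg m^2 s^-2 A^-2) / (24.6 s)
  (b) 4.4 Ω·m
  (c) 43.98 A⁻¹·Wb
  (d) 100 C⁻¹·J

Reference: kg·m²·s⁻³·A⁻².
Each option:
  (a) [kg·m²·s⁻²·A⁻²] / [s] = kg·m²·s⁻³·A⁻²  ← same
  (b) Ω·m = V·A⁻¹·m = kg·m³·s⁻³·A⁻²
  (c) Wb·A⁻¹ = V·s·A⁻¹ = kg·m²·s⁻²·A⁻²
  (d) J·C⁻¹ = N·m·(s·A)⁻¹ = kg·m²·s⁻³·A⁻¹
Only (a) matches kg·m²·s⁻³·A⁻².

(a)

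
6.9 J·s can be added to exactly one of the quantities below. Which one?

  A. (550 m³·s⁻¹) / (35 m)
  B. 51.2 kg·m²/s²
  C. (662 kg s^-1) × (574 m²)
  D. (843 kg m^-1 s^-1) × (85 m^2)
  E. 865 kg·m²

Reference: J·s = N·m·s = kg·m²·s⁻¹.
Each option:
  A. [m³·s⁻¹] / [m] = m²·s⁻¹
  B. kg·m²·s⁻²
  C. [kg·s⁻¹] · [m²] = kg·m²·s⁻¹  ← same
  D. [kg·m⁻¹·s⁻¹] · [m²] = kg·m·s⁻¹
  E. kg·m²
Only C. matches kg·m²·s⁻¹.

C.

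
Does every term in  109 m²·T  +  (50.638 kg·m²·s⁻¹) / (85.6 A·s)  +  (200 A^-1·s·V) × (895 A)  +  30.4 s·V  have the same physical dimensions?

Yes

Work out the base dimensions of each:
  109 m²·T:  T·m² = Wb·m⁻²·m² = kg·m²·s⁻²·A⁻¹
  (50.638 kg·m²·s⁻¹) / (85.6 A·s):  [kg·m²·s⁻¹] / [s·A] = kg·m²·s⁻²·A⁻¹
  (200 A^-1·s·V) × (895 A):  [kg·m²·s⁻²·A⁻²] · [A] = kg·m²·s⁻²·A⁻¹
  30.4 s·V:  V·s = J·C⁻¹·s = kg·m²·s⁻²·A⁻¹
Every term reduces to kg·m²·s⁻²·A⁻¹.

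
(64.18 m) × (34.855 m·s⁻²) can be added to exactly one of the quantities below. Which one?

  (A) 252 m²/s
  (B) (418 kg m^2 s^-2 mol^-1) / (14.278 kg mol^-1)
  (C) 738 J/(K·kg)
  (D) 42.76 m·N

Reference: [m] · [m·s⁻²] = m²·s⁻².
Each option:
  (A) m²·s⁻¹
  (B) [kg·m²·s⁻²·mol⁻¹] / [kg·mol⁻¹] = m²·s⁻²  ← same
  (C) J·kg⁻¹·K⁻¹ = N·m·kg⁻¹·K⁻¹ = m²·s⁻²·K⁻¹
  (D) N·m = kg·m·s⁻²·m = kg·m²·s⁻²
Only (B) matches m²·s⁻².

(B)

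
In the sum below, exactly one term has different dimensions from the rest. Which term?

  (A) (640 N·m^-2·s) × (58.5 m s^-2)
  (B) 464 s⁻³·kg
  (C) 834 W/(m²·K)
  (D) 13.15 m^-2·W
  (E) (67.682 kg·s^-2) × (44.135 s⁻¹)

(C)

Work out the base dimensions of each:
  (A) [kg·m⁻¹·s⁻¹] · [m·s⁻²] = kg·s⁻³
  (B) kg·s⁻³
  (C) W·m⁻²·K⁻¹ = J·s⁻¹·m⁻²·K⁻¹ = kg·s⁻³·K⁻¹
  (D) W·m⁻² = J·s⁻¹·m⁻² = kg·s⁻³
  (E) [kg·s⁻²] · [s⁻¹] = kg·s⁻³
All reduce to kg·s⁻³ except (C), which is kg·s⁻³·K⁻¹.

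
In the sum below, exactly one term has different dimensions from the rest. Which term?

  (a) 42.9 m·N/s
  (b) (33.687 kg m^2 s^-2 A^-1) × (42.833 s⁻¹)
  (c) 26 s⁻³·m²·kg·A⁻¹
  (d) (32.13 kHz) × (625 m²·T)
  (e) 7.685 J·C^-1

Dimensions:
  (a) N·m·s⁻¹ = kg·m·s⁻²·m·s⁻¹ = kg·m²·s⁻³
  (b) [kg·m²·s⁻²·A⁻¹] · [s⁻¹] = kg·m²·s⁻³·A⁻¹
  (c) kg·m²·s⁻³·A⁻¹
  (d) [s⁻¹] · [kg·m²·s⁻²·A⁻¹] = kg·m²·s⁻³·A⁻¹
  (e) J·C⁻¹ = N·m·(s·A)⁻¹ = kg·m²·s⁻³·A⁻¹
All reduce to kg·m²·s⁻³·A⁻¹ except (a), which is kg·m²·s⁻³.

(a)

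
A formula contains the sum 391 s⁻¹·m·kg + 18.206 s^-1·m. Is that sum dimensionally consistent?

No

Work out the base dimensions of each:
  391 s⁻¹·m·kg:  kg·m·s⁻¹
  18.206 s^-1·m:  m·s⁻¹
kg·m·s⁻¹ ≠ m·s⁻¹, so they cannot be added.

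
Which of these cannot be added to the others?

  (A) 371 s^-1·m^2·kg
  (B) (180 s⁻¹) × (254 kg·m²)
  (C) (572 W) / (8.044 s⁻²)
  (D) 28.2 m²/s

(D)

In SI base units:
  (A) kg·m²·s⁻¹
  (B) [s⁻¹] · [kg·m²] = kg·m²·s⁻¹
  (C) [kg·m²·s⁻³] / [s⁻²] = kg·m²·s⁻¹
  (D) m²·s⁻¹
All reduce to kg·m²·s⁻¹ except (D), which is m²·s⁻¹.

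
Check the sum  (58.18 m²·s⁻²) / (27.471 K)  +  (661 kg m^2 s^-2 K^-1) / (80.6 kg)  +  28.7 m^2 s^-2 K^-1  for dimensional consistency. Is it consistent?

Reduce each to base SI dimensions:
  (58.18 m²·s⁻²) / (27.471 K):  [m²·s⁻²] / [K] = m²·s⁻²·K⁻¹
  (661 kg m^2 s^-2 K^-1) / (80.6 kg):  [kg·m²·s⁻²·K⁻¹] / [kg] = m²·s⁻²·K⁻¹
  28.7 m^2 s^-2 K^-1:  m²·s⁻²·K⁻¹
Every term reduces to m²·s⁻²·K⁻¹.

Yes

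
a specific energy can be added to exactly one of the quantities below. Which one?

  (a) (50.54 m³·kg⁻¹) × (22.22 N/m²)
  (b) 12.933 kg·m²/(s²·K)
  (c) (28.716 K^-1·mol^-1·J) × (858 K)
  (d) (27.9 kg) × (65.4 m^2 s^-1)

Reference: [specific energy] = m²·s⁻².
Each option:
  (a) [kg⁻¹·m³] · [kg·m⁻¹·s⁻²] = m²·s⁻²  ← same
  (b) kg·m²·s⁻²·K⁻¹
  (c) [kg·m²·s⁻²·K⁻¹·mol⁻¹] · [K] = kg·m²·s⁻²·mol⁻¹
  (d) [kg] · [m²·s⁻¹] = kg·m²·s⁻¹
Only (a) matches m²·s⁻².

(a)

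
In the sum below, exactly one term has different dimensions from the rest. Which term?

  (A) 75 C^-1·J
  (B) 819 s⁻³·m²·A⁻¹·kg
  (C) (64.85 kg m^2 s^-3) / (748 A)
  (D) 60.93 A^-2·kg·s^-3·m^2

(D)

Work out the base dimensions of each:
  (A) J·C⁻¹ = N·m·(s·A)⁻¹ = kg·m²·s⁻³·A⁻¹
  (B) kg·m²·s⁻³·A⁻¹
  (C) [kg·m²·s⁻³] / [A] = kg·m²·s⁻³·A⁻¹
  (D) kg·m²·s⁻³·A⁻²
All reduce to kg·m²·s⁻³·A⁻¹ except (D), which is kg·m²·s⁻³·A⁻².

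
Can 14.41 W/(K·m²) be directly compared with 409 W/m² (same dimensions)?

Work out the base dimensions of each:
  14.41 W/(K·m²):  W·m⁻²·K⁻¹ = J·s⁻¹·m⁻²·K⁻¹ = kg·s⁻³·K⁻¹
  409 W/m²:  W·m⁻² = J·s⁻¹·m⁻² = kg·s⁻³
kg·s⁻³·K⁻¹ ≠ kg·s⁻³, so they cannot be added.

No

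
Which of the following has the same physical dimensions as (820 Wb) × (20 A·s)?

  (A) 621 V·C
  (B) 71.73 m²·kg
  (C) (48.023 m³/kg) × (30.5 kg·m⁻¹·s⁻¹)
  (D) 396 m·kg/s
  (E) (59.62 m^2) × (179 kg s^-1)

Reference: [kg·m²·s⁻²·A⁻¹] · [s·A] = kg·m²·s⁻¹.
Each option:
  (A) C·V = s·A·J·C⁻¹ = kg·m²·s⁻²
  (B) kg·m²
  (C) [kg⁻¹·m³] · [kg·m⁻¹·s⁻¹] = m²·s⁻¹
  (D) kg·m·s⁻¹
  (E) [m²] · [kg·s⁻¹] = kg·m²·s⁻¹  ← same
Only (E) matches kg·m²·s⁻¹.

(E)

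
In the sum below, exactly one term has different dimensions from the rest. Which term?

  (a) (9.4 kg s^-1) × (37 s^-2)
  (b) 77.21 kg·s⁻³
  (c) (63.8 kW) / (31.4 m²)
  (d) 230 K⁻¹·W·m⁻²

(d)

Work out the base dimensions of each:
  (a) [kg·s⁻¹] · [s⁻²] = kg·s⁻³
  (b) kg·s⁻³
  (c) [kg·m²·s⁻³] / [m²] = kg·s⁻³
  (d) W·m⁻²·K⁻¹ = J·s⁻¹·m⁻²·K⁻¹ = kg·s⁻³·K⁻¹
All reduce to kg·s⁻³ except (d), which is kg·s⁻³·K⁻¹.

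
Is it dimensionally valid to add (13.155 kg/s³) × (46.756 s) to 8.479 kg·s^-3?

No

Expand each in SI base units:
  (13.155 kg/s³) × (46.756 s):  [kg·s⁻³] · [s] = kg·s⁻²
  8.479 kg·s^-3:  kg·s⁻³
kg·s⁻² ≠ kg·s⁻³, so they cannot be added.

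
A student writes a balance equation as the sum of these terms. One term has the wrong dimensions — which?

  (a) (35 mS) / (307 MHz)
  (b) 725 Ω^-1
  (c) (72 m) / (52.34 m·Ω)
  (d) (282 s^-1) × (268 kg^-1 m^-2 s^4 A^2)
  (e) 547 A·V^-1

(a)

Expand each in SI base units:
  (a) [kg⁻¹·m⁻²·s³·A²] / [s⁻¹] = kg⁻¹·m⁻²·s⁴·A²
  (b) Ω⁻¹ = (V·A⁻¹)⁻¹ = kg⁻¹·m⁻²·s³·A²
  (c) [m] / [kg·m³·s⁻³·A⁻²] = kg⁻¹·m⁻²·s³·A²
  (d) [s⁻¹] · [kg⁻¹·m⁻²·s⁴·A²] = kg⁻¹·m⁻²·s³·A²
  (e) A·V⁻¹ = A·(J·C⁻¹)⁻¹ = kg⁻¹·m⁻²·s³·A²
All reduce to kg⁻¹·m⁻²·s³·A² except (a), which is kg⁻¹·m⁻²·s⁴·A².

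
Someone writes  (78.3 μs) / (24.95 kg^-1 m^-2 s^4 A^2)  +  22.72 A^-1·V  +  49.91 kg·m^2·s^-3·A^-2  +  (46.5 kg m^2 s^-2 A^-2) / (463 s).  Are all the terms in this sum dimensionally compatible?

Reduce each to base SI dimensions:
  (78.3 μs) / (24.95 kg^-1 m^-2 s^4 A^2):  [s] / [kg⁻¹·m⁻²·s⁴·A²] = kg·m²·s⁻³·A⁻²
  22.72 A^-1·V:  V·A⁻¹ = J·C⁻¹·A⁻¹ = kg·m²·s⁻³·A⁻²
  49.91 kg·m^2·s^-3·A^-2:  kg·m²·s⁻³·A⁻²
  (46.5 kg m^2 s^-2 A^-2) / (463 s):  [kg·m²·s⁻²·A⁻²] / [s] = kg·m²·s⁻³·A⁻²
Every term reduces to kg·m²·s⁻³·A⁻².

Yes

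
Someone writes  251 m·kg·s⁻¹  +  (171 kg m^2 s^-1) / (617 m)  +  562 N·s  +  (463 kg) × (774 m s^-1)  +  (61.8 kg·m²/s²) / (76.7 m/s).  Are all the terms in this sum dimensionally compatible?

Yes

In SI base units:
  251 m·kg·s⁻¹:  kg·m·s⁻¹
  (171 kg m^2 s^-1) / (617 m):  [kg·m²·s⁻¹] / [m] = kg·m·s⁻¹
  562 N·s:  N·s = kg·m·s⁻²·s = kg·m·s⁻¹
  (463 kg) × (774 m s^-1):  [kg] · [m·s⁻¹] = kg·m·s⁻¹
  (61.8 kg·m²/s²) / (76.7 m/s):  [kg·m²·s⁻²] / [m·s⁻¹] = kg·m·s⁻¹
Every term reduces to kg·m·s⁻¹.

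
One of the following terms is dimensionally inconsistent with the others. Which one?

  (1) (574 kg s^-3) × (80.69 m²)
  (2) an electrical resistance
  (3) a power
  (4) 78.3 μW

Work out the base dimensions of each:
  (1) [kg·s⁻³] · [m²] = kg·m²·s⁻³
  (2) [electrical resistance] = kg·m²·s⁻³·A⁻²
  (3) [power] = kg·m²·s⁻³
  (4) W = J·s⁻¹ = kg·m²·s⁻³
All reduce to kg·m²·s⁻³ except (2), which is kg·m²·s⁻³·A⁻².

(2)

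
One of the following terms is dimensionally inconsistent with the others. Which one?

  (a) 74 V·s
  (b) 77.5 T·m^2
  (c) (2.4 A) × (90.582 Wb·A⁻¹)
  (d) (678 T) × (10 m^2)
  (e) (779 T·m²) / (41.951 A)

(e)

Reduce each to base SI dimensions:
  (a) V·s = J·C⁻¹·s = kg·m²·s⁻²·A⁻¹
  (b) T·m² = Wb·m⁻²·m² = kg·m²·s⁻²·A⁻¹
  (c) [A] · [kg·m²·s⁻²·A⁻²] = kg·m²·s⁻²·A⁻¹
  (d) [kg·s⁻²·A⁻¹] · [m²] = kg·m²·s⁻²·A⁻¹
  (e) [kg·m²·s⁻²·A⁻¹] / [A] = kg·m²·s⁻²·A⁻²
All reduce to kg·m²·s⁻²·A⁻¹ except (e), which is kg·m²·s⁻²·A⁻².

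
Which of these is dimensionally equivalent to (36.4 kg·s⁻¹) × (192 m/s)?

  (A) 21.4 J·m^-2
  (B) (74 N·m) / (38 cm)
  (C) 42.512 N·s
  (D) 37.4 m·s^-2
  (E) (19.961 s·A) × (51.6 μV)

Reference: [kg·s⁻¹] · [m·s⁻¹] = kg·m·s⁻².
Each option:
  (A) J·m⁻² = N·m·m⁻² = kg·s⁻²
  (B) [kg·m²·s⁻²] / [m] = kg·m·s⁻²  ← same
  (C) N·s = kg·m·s⁻²·s = kg·m·s⁻¹
  (D) m·s⁻²
  (E) [s·A] · [kg·m²·s⁻³·A⁻¹] = kg·m²·s⁻²
Only (B) matches kg·m·s⁻².

(B)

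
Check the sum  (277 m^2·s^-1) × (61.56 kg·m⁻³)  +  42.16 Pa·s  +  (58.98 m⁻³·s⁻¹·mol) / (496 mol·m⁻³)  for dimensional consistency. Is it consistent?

No

Reduce each to base SI dimensions:
  (277 m^2·s^-1) × (61.56 kg·m⁻³):  [m²·s⁻¹] · [kg·m⁻³] = kg·m⁻¹·s⁻¹
  42.16 Pa·s:  Pa·s = N·m⁻²·s = kg·m⁻¹·s⁻¹
  (58.98 m⁻³·s⁻¹·mol) / (496 mol·m⁻³):  [m⁻³·s⁻¹·mol] / [m⁻³·mol] = s⁻¹
The terms do not share a single dimension (kg·m⁻¹·s⁻¹ vs s⁻¹).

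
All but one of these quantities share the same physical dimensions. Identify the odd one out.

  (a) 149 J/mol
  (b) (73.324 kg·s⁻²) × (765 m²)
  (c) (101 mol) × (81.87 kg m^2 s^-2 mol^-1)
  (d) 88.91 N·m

(a)

In SI base units:
  (a) J·mol⁻¹ = N·m·mol⁻¹ = kg·m²·s⁻²·mol⁻¹
  (b) [kg·s⁻²] · [m²] = kg·m²·s⁻²
  (c) [mol] · [kg·m²·s⁻²·mol⁻¹] = kg·m²·s⁻²
  (d) N·m = kg·m·s⁻²·m = kg·m²·s⁻²
All reduce to kg·m²·s⁻² except (a), which is kg·m²·s⁻²·mol⁻¹.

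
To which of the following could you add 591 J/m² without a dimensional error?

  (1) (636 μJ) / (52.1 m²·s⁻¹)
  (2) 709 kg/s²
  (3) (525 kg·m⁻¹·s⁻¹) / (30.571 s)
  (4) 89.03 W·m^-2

(2)

Reference: J·m⁻² = N·m·m⁻² = kg·s⁻².
Each option:
  (1) [kg·m²·s⁻²] / [m²·s⁻¹] = kg·s⁻¹
  (2) kg·s⁻²  ← same
  (3) [kg·m⁻¹·s⁻¹] / [s] = kg·m⁻¹·s⁻²
  (4) W·m⁻² = J·s⁻¹·m⁻² = kg·s⁻³
Only (2) matches kg·s⁻².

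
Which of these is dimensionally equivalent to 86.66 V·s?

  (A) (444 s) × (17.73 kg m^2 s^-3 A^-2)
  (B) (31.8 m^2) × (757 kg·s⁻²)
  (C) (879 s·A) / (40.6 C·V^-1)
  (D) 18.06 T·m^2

Reference: V·s = J·C⁻¹·s = kg·m²·s⁻²·A⁻¹.
Each option:
  (A) [s] · [kg·m²·s⁻³·A⁻²] = kg·m²·s⁻²·A⁻²
  (B) [m²] · [kg·s⁻²] = kg·m²·s⁻²
  (C) [s·A] / [kg⁻¹·m⁻²·s⁴·A²] = kg·m²·s⁻³·A⁻¹
  (D) T·m² = Wb·m⁻²·m² = kg·m²·s⁻²·A⁻¹  ← same
Only (D) matches kg·m²·s⁻²·A⁻¹.

(D)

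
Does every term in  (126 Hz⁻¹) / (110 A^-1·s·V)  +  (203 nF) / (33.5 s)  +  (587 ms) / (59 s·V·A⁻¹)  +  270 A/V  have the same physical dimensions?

Expand each in SI base units:
  (126 Hz⁻¹) / (110 A^-1·s·V):  [s] / [kg·m²·s⁻²·A⁻²] = kg⁻¹·m⁻²·s³·A²
  (203 nF) / (33.5 s):  [kg⁻¹·m⁻²·s⁴·A²] / [s] = kg⁻¹·m⁻²·s³·A²
  (587 ms) / (59 s·V·A⁻¹):  [s] / [kg·m²·s⁻²·A⁻²] = kg⁻¹·m⁻²·s³·A²
  270 A/V:  A·V⁻¹ = A·(J·C⁻¹)⁻¹ = kg⁻¹·m⁻²·s³·A²
Every term reduces to kg⁻¹·m⁻²·s³·A².

Yes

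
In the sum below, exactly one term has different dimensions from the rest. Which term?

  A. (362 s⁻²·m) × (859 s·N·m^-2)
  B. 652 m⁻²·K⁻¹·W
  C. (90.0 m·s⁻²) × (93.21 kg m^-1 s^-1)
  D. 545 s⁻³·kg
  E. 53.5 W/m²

Reduce each to base SI dimensions:
  A. [m·s⁻²] · [kg·m⁻¹·s⁻¹] = kg·s⁻³
  B. W·m⁻²·K⁻¹ = J·s⁻¹·m⁻²·K⁻¹ = kg·s⁻³·K⁻¹
  C. [m·s⁻²] · [kg·m⁻¹·s⁻¹] = kg·s⁻³
  D. kg·s⁻³
  E. W·m⁻² = J·s⁻¹·m⁻² = kg·s⁻³
All reduce to kg·s⁻³ except B., which is kg·s⁻³·K⁻¹.

B.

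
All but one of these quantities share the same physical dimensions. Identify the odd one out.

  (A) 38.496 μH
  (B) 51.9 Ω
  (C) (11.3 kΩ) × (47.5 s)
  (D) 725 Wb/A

Dimensions:
  (A) H = V·s·A⁻¹ = kg·m²·s⁻²·A⁻²
  (B) Ω = V·A⁻¹ = kg·m²·s⁻³·A⁻²
  (C) [kg·m²·s⁻³·A⁻²] · [s] = kg·m²·s⁻²·A⁻²
  (D) Wb·A⁻¹ = V·s·A⁻¹ = kg·m²·s⁻²·A⁻²
All reduce to kg·m²·s⁻²·A⁻² except (B), which is kg·m²·s⁻³·A⁻².

(B)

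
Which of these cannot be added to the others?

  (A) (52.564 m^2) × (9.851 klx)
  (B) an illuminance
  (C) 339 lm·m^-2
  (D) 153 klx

Dimensions:
  (A) [m²] · [m⁻²·cd] = cd
  (B) [illuminance] = m⁻²·cd
  (C) lm·m⁻² = cd·m⁻² = m⁻²·cd
  (D) lx = lm·m⁻² = m⁻²·cd
All reduce to m⁻²·cd except (A), which is cd.

(A)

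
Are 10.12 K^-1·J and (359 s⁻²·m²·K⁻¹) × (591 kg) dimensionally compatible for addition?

Reduce each to base SI dimensions:
  10.12 K^-1·J:  J·K⁻¹ = N·m·K⁻¹ = kg·m²·s⁻²·K⁻¹
  (359 s⁻²·m²·K⁻¹) × (591 kg):  [m²·s⁻²·K⁻¹] · [kg] = kg·m²·s⁻²·K⁻¹
Both are kg·m²·s⁻²·K⁻¹, so they have the same dimensions and can be added.

Yes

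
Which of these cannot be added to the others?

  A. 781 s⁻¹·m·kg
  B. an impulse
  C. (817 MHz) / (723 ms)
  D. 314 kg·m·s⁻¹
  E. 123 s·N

C.

Work out the base dimensions of each:
  A. kg·m·s⁻¹
  B. [impulse] = kg·m·s⁻¹
  C. [s⁻¹] / [s] = s⁻²
  D. kg·m·s⁻¹
  E. N·s = kg·m·s⁻²·s = kg·m·s⁻¹
All reduce to kg·m·s⁻¹ except C., which is s⁻².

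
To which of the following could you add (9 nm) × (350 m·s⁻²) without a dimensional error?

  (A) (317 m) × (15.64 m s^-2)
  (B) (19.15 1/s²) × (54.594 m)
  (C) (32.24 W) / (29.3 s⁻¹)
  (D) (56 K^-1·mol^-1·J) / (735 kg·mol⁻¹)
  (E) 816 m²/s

Reference: [m] · [m·s⁻²] = m²·s⁻².
Each option:
  (A) [m] · [m·s⁻²] = m²·s⁻²  ← same
  (B) [s⁻²] · [m] = m·s⁻²
  (C) [kg·m²·s⁻³] / [s⁻¹] = kg·m²·s⁻²
  (D) [kg·m²·s⁻²·K⁻¹·mol⁻¹] / [kg·mol⁻¹] = m²·s⁻²·K⁻¹
  (E) m²·s⁻¹
Only (A) matches m²·s⁻².

(A)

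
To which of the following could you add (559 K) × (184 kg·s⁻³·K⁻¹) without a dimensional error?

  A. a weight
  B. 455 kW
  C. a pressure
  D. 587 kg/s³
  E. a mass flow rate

D.

Reference: [K] · [kg·s⁻³·K⁻¹] = kg·s⁻³.
Each option:
  A. [weight] = kg·m·s⁻²
  B. W = J·s⁻¹ = kg·m²·s⁻³
  C. [pressure] = kg·m⁻¹·s⁻²
  D. kg·s⁻³  ← same
  E. [mass flow rate] = kg·s⁻¹
Only D. matches kg·s⁻³.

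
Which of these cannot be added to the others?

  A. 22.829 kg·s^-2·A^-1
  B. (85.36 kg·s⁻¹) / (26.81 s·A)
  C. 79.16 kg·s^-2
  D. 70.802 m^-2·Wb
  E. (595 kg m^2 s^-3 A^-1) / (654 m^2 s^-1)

C.

Dimensions:
  A. kg·s⁻²·A⁻¹
  B. [kg·s⁻¹] / [s·A] = kg·s⁻²·A⁻¹
  C. kg·s⁻²
  D. Wb·m⁻² = V·s·m⁻² = kg·s⁻²·A⁻¹
  E. [kg·m²·s⁻³·A⁻¹] / [m²·s⁻¹] = kg·s⁻²·A⁻¹
All reduce to kg·s⁻²·A⁻¹ except C., which is kg·s⁻².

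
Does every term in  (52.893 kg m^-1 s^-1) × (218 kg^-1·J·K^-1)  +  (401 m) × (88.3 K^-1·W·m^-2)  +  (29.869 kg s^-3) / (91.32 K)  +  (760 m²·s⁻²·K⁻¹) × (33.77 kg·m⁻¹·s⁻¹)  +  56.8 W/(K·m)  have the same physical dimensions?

Expand each in SI base units:
  (52.893 kg m^-1 s^-1) × (218 kg^-1·J·K^-1):  [kg·m⁻¹·s⁻¹] · [m²·s⁻²·K⁻¹] = kg·m·s⁻³·K⁻¹
  (401 m) × (88.3 K^-1·W·m^-2):  [m] · [kg·s⁻³·K⁻¹] = kg·m·s⁻³·K⁻¹
  (29.869 kg s^-3) / (91.32 K):  [kg·s⁻³] / [K] = kg·s⁻³·K⁻¹
  (760 m²·s⁻²·K⁻¹) × (33.77 kg·m⁻¹·s⁻¹):  [m²·s⁻²·K⁻¹] · [kg·m⁻¹·s⁻¹] = kg·m·s⁻³·K⁻¹
  56.8 W/(K·m):  W·m⁻¹·K⁻¹ = J·s⁻¹·m⁻¹·K⁻¹ = kg·m·s⁻³·K⁻¹
The terms do not share a single dimension (kg·m·s⁻³·K⁻¹ vs kg·s⁻³·K⁻¹).

No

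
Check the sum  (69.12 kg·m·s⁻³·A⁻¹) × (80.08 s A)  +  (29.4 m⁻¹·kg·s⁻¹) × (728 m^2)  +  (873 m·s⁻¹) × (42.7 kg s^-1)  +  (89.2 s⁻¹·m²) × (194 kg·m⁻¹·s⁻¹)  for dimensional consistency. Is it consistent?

No

Expand each in SI base units:
  (69.12 kg·m·s⁻³·A⁻¹) × (80.08 s A):  [kg·m·s⁻³·A⁻¹] · [s·A] = kg·m·s⁻²
  (29.4 m⁻¹·kg·s⁻¹) × (728 m^2):  [kg·m⁻¹·s⁻¹] · [m²] = kg·m·s⁻¹
  (873 m·s⁻¹) × (42.7 kg s^-1):  [m·s⁻¹] · [kg·s⁻¹] = kg·m·s⁻²
  (89.2 s⁻¹·m²) × (194 kg·m⁻¹·s⁻¹):  [m²·s⁻¹] · [kg·m⁻¹·s⁻¹] = kg·m·s⁻²
The terms do not share a single dimension (kg·m·s⁻² vs kg·m·s⁻¹).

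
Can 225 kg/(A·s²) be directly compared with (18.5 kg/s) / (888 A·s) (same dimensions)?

Reduce each to base SI dimensions:
  225 kg/(A·s²):  kg·s⁻²·A⁻¹
  (18.5 kg/s) / (888 A·s):  [kg·s⁻¹] / [s·A] = kg·s⁻²·A⁻¹
Both are kg·s⁻²·A⁻¹, so they have the same dimensions and can be added.

Yes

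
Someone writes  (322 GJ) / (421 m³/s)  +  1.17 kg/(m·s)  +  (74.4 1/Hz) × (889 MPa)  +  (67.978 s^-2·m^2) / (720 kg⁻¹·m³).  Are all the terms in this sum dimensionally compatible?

No

Work out the base dimensions of each:
  (322 GJ) / (421 m³/s):  [kg·m²·s⁻²] / [m³·s⁻¹] = kg·m⁻¹·s⁻¹
  1.17 kg/(m·s):  kg·m⁻¹·s⁻¹
  (74.4 1/Hz) × (889 MPa):  [s] · [kg·m⁻¹·s⁻²] = kg·m⁻¹·s⁻¹
  (67.978 s^-2·m^2) / (720 kg⁻¹·m³):  [m²·s⁻²] / [kg⁻¹·m³] = kg·m⁻¹·s⁻²
The terms do not share a single dimension (kg·m⁻¹·s⁻² vs kg·m⁻¹·s⁻¹).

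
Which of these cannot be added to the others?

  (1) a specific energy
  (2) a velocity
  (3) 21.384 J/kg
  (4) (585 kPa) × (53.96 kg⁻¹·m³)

Reduce each to base SI dimensions:
  (1) [specific energy] = m²·s⁻²
  (2) [velocity] = m·s⁻¹
  (3) J·kg⁻¹ = N·m·kg⁻¹ = m²·s⁻²
  (4) [kg·m⁻¹·s⁻²] · [kg⁻¹·m³] = m²·s⁻²
All reduce to m²·s⁻² except (2), which is m·s⁻¹.

(2)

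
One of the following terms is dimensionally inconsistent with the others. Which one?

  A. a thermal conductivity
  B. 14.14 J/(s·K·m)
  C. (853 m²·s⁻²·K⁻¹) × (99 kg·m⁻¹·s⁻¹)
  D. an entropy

Reduce each to base SI dimensions:
  A. [thermal conductivity] = kg·m·s⁻³·K⁻¹
  B. J·s⁻¹·m⁻¹·K⁻¹ = N·m·s⁻¹·m⁻¹·K⁻¹ = kg·m·s⁻³·K⁻¹
  C. [m²·s⁻²·K⁻¹] · [kg·m⁻¹·s⁻¹] = kg·m·s⁻³·K⁻¹
  D. [entropy] = kg·m²·s⁻²·K⁻¹
All reduce to kg·m·s⁻³·K⁻¹ except D., which is kg·m²·s⁻²·K⁻¹.

D.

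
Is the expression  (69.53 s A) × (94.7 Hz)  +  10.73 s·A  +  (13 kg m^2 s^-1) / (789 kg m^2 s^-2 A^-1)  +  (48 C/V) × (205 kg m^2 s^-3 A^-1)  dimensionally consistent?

No

Reduce each to base SI dimensions:
  (69.53 s A) × (94.7 Hz):  [s·A] · [s⁻¹] = A
  10.73 s·A:  A·s = s·A
  (13 kg m^2 s^-1) / (789 kg m^2 s^-2 A^-1):  [kg·m²·s⁻¹] / [kg·m²·s⁻²·A⁻¹] = s·A
  (48 C/V) × (205 kg m^2 s^-3 A^-1):  [kg⁻¹·m⁻²·s⁴·A²] · [kg·m²·s⁻³·A⁻¹] = s·A
The terms do not share a single dimension (A vs s·A).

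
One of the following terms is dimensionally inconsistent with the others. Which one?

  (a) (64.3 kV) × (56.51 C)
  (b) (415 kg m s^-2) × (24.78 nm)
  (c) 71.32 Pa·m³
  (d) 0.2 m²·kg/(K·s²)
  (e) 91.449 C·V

(d)

Expand each in SI base units:
  (a) [kg·m²·s⁻³·A⁻¹] · [s·A] = kg·m²·s⁻²
  (b) [kg·m·s⁻²] · [m] = kg·m²·s⁻²
  (c) Pa·m³ = N·m⁻²·m³ = kg·m²·s⁻²
  (d) kg·m²·s⁻²·K⁻¹
  (e) C·V = s·A·J·C⁻¹ = kg·m²·s⁻²
All reduce to kg·m²·s⁻² except (d), which is kg·m²·s⁻²·K⁻¹.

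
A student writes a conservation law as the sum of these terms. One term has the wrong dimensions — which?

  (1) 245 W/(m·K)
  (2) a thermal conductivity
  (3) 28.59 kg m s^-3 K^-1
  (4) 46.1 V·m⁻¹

Reduce each to base SI dimensions:
  (1) W·m⁻¹·K⁻¹ = J·s⁻¹·m⁻¹·K⁻¹ = kg·m·s⁻³·K⁻¹
  (2) [thermal conductivity] = kg·m·s⁻³·K⁻¹
  (3) kg·m·s⁻³·K⁻¹
  (4) V·m⁻¹ = J·C⁻¹·m⁻¹ = kg·m·s⁻³·A⁻¹
All reduce to kg·m·s⁻³·K⁻¹ except (4), which is kg·m·s⁻³·A⁻¹.

(4)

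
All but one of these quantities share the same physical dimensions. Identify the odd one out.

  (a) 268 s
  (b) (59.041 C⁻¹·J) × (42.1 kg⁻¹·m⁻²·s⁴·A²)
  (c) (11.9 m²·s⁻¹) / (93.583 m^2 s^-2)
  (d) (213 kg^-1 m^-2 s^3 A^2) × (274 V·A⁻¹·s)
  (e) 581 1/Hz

Reduce each to base SI dimensions:
  (a) s
  (b) [kg·m²·s⁻³·A⁻¹] · [kg⁻¹·m⁻²·s⁴·A²] = s·A
  (c) [m²·s⁻¹] / [m²·s⁻²] = s
  (d) [kg⁻¹·m⁻²·s³·A²] · [kg·m²·s⁻²·A⁻²] = s
  (e) Hz⁻¹ = (s⁻¹)⁻¹ = s
All reduce to s except (b), which is s·A.

(b)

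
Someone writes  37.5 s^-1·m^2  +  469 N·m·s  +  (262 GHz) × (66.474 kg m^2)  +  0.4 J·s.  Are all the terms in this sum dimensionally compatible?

Dimensions:
  37.5 s^-1·m^2:  m²·s⁻¹
  469 N·m·s:  N·m·s = kg·m·s⁻²·m·s = kg·m²·s⁻¹
  (262 GHz) × (66.474 kg m^2):  [s⁻¹] · [kg·m²] = kg·m²·s⁻¹
  0.4 J·s:  J·s = N·m·s = kg·m²·s⁻¹
The terms do not share a single dimension (kg·m²·s⁻¹ vs m²·s⁻¹).

No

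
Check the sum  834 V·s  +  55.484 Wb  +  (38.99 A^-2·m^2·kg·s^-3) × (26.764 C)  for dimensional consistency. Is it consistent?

Yes

In SI base units:
  834 V·s:  V·s = J·C⁻¹·s = kg·m²·s⁻²·A⁻¹
  55.484 Wb:  Wb = V·s = kg·m²·s⁻²·A⁻¹
  (38.99 A^-2·m^2·kg·s^-3) × (26.764 C):  [kg·m²·s⁻³·A⁻²] · [s·A] = kg·m²·s⁻²·A⁻¹
Every term reduces to kg·m²·s⁻²·A⁻¹.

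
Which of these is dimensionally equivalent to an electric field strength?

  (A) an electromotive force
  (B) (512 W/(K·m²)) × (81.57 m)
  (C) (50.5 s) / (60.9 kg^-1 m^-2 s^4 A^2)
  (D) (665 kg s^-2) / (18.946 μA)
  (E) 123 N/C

(E)

Reference: [electric field strength] = kg·m·s⁻³·A⁻¹.
Each option:
  (A) [electromotive force] = kg·m²·s⁻³·A⁻¹
  (B) [kg·s⁻³·K⁻¹] · [m] = kg·m·s⁻³·K⁻¹
  (C) [s] / [kg⁻¹·m⁻²·s⁴·A²] = kg·m²·s⁻³·A⁻²
  (D) [kg·s⁻²] / [A] = kg·s⁻²·A⁻¹
  (E) N·C⁻¹ = kg·m·s⁻²·(s·A)⁻¹ = kg·m·s⁻³·A⁻¹  ← same
Only (E) matches kg·m·s⁻³·A⁻¹.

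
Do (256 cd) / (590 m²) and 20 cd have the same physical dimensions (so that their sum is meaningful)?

Dimensions:
  (256 cd) / (590 m²):  [cd] / [m²] = m⁻²·cd
  20 cd:  cd
m⁻²·cd ≠ cd, so they cannot be added.

No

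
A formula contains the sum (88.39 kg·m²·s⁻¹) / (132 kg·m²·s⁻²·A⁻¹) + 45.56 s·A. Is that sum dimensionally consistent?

Yes

Work out the base dimensions of each:
  (88.39 kg·m²·s⁻¹) / (132 kg·m²·s⁻²·A⁻¹):  [kg·m²·s⁻¹] / [kg·m²·s⁻²·A⁻¹] = s·A
  45.56 s·A:  A·s = s·A
Both are s·A, so they have the same dimensions and can be added.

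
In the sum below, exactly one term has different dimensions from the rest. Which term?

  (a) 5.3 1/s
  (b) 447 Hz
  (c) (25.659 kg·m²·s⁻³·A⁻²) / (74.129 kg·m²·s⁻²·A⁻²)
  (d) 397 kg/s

(d)

In SI base units:
  (a) s⁻¹
  (b) Hz = s⁻¹
  (c) [kg·m²·s⁻³·A⁻²] / [kg·m²·s⁻²·A⁻²] = s⁻¹
  (d) kg·s⁻¹
All reduce to s⁻¹ except (d), which is kg·s⁻¹.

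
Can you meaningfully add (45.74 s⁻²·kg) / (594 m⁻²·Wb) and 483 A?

Expand each in SI base units:
  (45.74 s⁻²·kg) / (594 m⁻²·Wb):  [kg·s⁻²] / [kg·s⁻²·A⁻¹] = A
  483 A:  A
Both are A, so they have the same dimensions and can be added.

Yes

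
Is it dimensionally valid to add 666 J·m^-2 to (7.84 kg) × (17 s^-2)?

Expand each in SI base units:
  666 J·m^-2:  J·m⁻² = N·m·m⁻² = kg·s⁻²
  (7.84 kg) × (17 s^-2):  [kg] · [s⁻²] = kg·s⁻²
Both are kg·s⁻², so they have the same dimensions and can be added.

Yes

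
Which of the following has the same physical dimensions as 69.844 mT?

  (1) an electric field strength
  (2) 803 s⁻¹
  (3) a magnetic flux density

Reference: T = Wb·m⁻² = kg·s⁻²·A⁻¹.
Each option:
  (1) [electric field strength] = kg·m·s⁻³·A⁻¹
  (2) s⁻¹
  (3) [magnetic flux density] = kg·s⁻²·A⁻¹  ← same
Only (3) matches kg·s⁻²·A⁻¹.

(3)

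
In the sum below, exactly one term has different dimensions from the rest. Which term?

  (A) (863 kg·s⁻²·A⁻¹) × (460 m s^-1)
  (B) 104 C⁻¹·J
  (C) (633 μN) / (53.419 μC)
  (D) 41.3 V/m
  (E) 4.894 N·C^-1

(B)

Expand each in SI base units:
  (A) [kg·s⁻²·A⁻¹] · [m·s⁻¹] = kg·m·s⁻³·A⁻¹
  (B) J·C⁻¹ = N·m·(s·A)⁻¹ = kg·m²·s⁻³·A⁻¹
  (C) [kg·m·s⁻²] / [s·A] = kg·m·s⁻³·A⁻¹
  (D) V·m⁻¹ = J·C⁻¹·m⁻¹ = kg·m·s⁻³·A⁻¹
  (E) N·C⁻¹ = kg·m·s⁻²·(s·A)⁻¹ = kg·m·s⁻³·A⁻¹
All reduce to kg·m·s⁻³·A⁻¹ except (B), which is kg·m²·s⁻³·A⁻¹.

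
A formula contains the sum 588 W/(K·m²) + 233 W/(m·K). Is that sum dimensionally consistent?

Reduce each to base SI dimensions:
  588 W/(K·m²):  W·m⁻²·K⁻¹ = J·s⁻¹·m⁻²·K⁻¹ = kg·s⁻³·K⁻¹
  233 W/(m·K):  W·m⁻¹·K⁻¹ = J·s⁻¹·m⁻¹·K⁻¹ = kg·m·s⁻³·K⁻¹
kg·s⁻³·K⁻¹ ≠ kg·m·s⁻³·K⁻¹, so they cannot be added.

No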